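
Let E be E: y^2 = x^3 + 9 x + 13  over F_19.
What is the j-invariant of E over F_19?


Delta = -16(4 a^3 + 27 b^2) mod 19 = 17
-1728 * (4 a)^3 = -1728 * (4*9)^3 mod 19 = 11
j = 11 * 17^(-1) mod 19 = 4

j = 4 (mod 19)


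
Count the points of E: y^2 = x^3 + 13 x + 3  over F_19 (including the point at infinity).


For each x in F_19, count y with y^2 = x^3 + 13 x + 3 mod 19:
  x = 1: RHS = 17, y in [6, 13]  -> 2 point(s)
  x = 4: RHS = 5, y in [9, 10]  -> 2 point(s)
  x = 7: RHS = 0, y in [0]  -> 1 point(s)
  x = 8: RHS = 11, y in [7, 12]  -> 2 point(s)
  x = 12: RHS = 6, y in [5, 14]  -> 2 point(s)
  x = 15: RHS = 1, y in [1, 18]  -> 2 point(s)
  x = 17: RHS = 7, y in [8, 11]  -> 2 point(s)
Affine points: 13. Add the point at infinity: total = 14.

#E(F_19) = 14


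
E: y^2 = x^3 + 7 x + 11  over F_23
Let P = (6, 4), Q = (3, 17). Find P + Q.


P != Q, so use the chord formula.
s = (y2 - y1) / (x2 - x1) = (13) / (20) mod 23 = 11
x3 = s^2 - x1 - x2 mod 23 = 11^2 - 6 - 3 = 20
y3 = s (x1 - x3) - y1 mod 23 = 11 * (6 - 20) - 4 = 3

P + Q = (20, 3)


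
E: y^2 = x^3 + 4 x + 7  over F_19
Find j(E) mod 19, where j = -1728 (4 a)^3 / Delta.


Delta = -16(4 a^3 + 27 b^2) mod 19 = 6
-1728 * (4 a)^3 = -1728 * (4*4)^3 mod 19 = 11
j = 11 * 6^(-1) mod 19 = 5

j = 5 (mod 19)


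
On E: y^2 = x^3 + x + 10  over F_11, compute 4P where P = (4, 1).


k = 4 = 100_2 (binary, LSB first: 001)
Double-and-add from P = (4, 1):
  bit 0 = 0: acc unchanged = O
  bit 1 = 0: acc unchanged = O
  bit 2 = 1: acc = O + (2, 8) = (2, 8)

4P = (2, 8)


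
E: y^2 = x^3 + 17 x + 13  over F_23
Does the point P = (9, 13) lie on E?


Check whether y^2 = x^3 + 17 x + 13 (mod 23) for (x, y) = (9, 13).
LHS: y^2 = 13^2 mod 23 = 8
RHS: x^3 + 17 x + 13 = 9^3 + 17*9 + 13 mod 23 = 21
LHS != RHS

No, not on the curve


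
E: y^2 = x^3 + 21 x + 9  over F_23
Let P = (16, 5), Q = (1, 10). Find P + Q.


P != Q, so use the chord formula.
s = (y2 - y1) / (x2 - x1) = (5) / (8) mod 23 = 15
x3 = s^2 - x1 - x2 mod 23 = 15^2 - 16 - 1 = 1
y3 = s (x1 - x3) - y1 mod 23 = 15 * (16 - 1) - 5 = 13

P + Q = (1, 13)


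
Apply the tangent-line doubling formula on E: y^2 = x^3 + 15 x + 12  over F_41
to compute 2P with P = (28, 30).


Doubling: s = (3 x1^2 + a) / (2 y1)
s = (3*28^2 + 15) / (2*30) mod 41 = 21
x3 = s^2 - 2 x1 mod 41 = 21^2 - 2*28 = 16
y3 = s (x1 - x3) - y1 mod 41 = 21 * (28 - 16) - 30 = 17

2P = (16, 17)


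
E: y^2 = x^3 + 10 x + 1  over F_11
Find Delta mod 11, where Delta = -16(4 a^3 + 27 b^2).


4 a^3 + 27 b^2 = 4*10^3 + 27*1^2 = 4000 + 27 = 4027
Delta = -16 * (4027) = -64432
Delta mod 11 = 6

Delta = 6 (mod 11)


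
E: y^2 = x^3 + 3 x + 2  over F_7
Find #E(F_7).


For each x in F_7, count y with y^2 = x^3 + 3 x + 2 mod 7:
  x = 0: RHS = 2, y in [3, 4]  -> 2 point(s)
  x = 2: RHS = 2, y in [3, 4]  -> 2 point(s)
  x = 4: RHS = 1, y in [1, 6]  -> 2 point(s)
  x = 5: RHS = 2, y in [3, 4]  -> 2 point(s)
Affine points: 8. Add the point at infinity: total = 9.

#E(F_7) = 9


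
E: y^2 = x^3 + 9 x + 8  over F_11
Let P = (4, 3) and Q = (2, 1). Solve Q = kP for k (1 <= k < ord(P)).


Enumerate multiples of P until we hit Q = (2, 1):
  1P = (4, 3)
  2P = (8, 3)
  3P = (10, 8)
  4P = (9, 2)
  5P = (2, 1)
Match found at i = 5.

k = 5


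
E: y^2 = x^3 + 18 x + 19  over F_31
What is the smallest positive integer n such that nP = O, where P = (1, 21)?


Compute successive multiples of P until we hit O:
  1P = (1, 21)
  2P = (6, 23)
  3P = (13, 30)
  4P = (4, 0)
  5P = (13, 1)
  6P = (6, 8)
  7P = (1, 10)
  8P = O

ord(P) = 8


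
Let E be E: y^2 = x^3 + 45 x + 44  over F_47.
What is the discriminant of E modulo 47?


4 a^3 + 27 b^2 = 4*45^3 + 27*44^2 = 364500 + 52272 = 416772
Delta = -16 * (416772) = -6668352
Delta mod 47 = 8

Delta = 8 (mod 47)


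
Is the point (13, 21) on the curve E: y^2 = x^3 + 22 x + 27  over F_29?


Check whether y^2 = x^3 + 22 x + 27 (mod 29) for (x, y) = (13, 21).
LHS: y^2 = 21^2 mod 29 = 6
RHS: x^3 + 22 x + 27 = 13^3 + 22*13 + 27 mod 29 = 16
LHS != RHS

No, not on the curve


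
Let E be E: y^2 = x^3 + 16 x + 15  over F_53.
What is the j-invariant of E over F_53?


Delta = -16(4 a^3 + 27 b^2) mod 53 = 49
-1728 * (4 a)^3 = -1728 * (4*16)^3 mod 53 = 20
j = 20 * 49^(-1) mod 53 = 48

j = 48 (mod 53)


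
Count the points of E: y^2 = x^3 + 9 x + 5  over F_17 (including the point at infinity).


For each x in F_17, count y with y^2 = x^3 + 9 x + 5 mod 17:
  x = 1: RHS = 15, y in [7, 10]  -> 2 point(s)
  x = 3: RHS = 8, y in [5, 12]  -> 2 point(s)
  x = 9: RHS = 16, y in [4, 13]  -> 2 point(s)
  x = 14: RHS = 2, y in [6, 11]  -> 2 point(s)
  x = 15: RHS = 13, y in [8, 9]  -> 2 point(s)
Affine points: 10. Add the point at infinity: total = 11.

#E(F_17) = 11


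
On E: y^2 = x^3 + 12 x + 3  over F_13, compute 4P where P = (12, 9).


k = 4 = 100_2 (binary, LSB first: 001)
Double-and-add from P = (12, 9):
  bit 0 = 0: acc unchanged = O
  bit 1 = 0: acc unchanged = O
  bit 2 = 1: acc = O + (8, 0) = (8, 0)

4P = (8, 0)


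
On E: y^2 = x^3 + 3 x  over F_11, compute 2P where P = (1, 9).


Doubling: s = (3 x1^2 + a) / (2 y1)
s = (3*1^2 + 3) / (2*9) mod 11 = 4
x3 = s^2 - 2 x1 mod 11 = 4^2 - 2*1 = 3
y3 = s (x1 - x3) - y1 mod 11 = 4 * (1 - 3) - 9 = 5

2P = (3, 5)


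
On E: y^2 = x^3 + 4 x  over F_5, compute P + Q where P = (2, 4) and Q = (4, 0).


P != Q, so use the chord formula.
s = (y2 - y1) / (x2 - x1) = (1) / (2) mod 5 = 3
x3 = s^2 - x1 - x2 mod 5 = 3^2 - 2 - 4 = 3
y3 = s (x1 - x3) - y1 mod 5 = 3 * (2 - 3) - 4 = 3

P + Q = (3, 3)


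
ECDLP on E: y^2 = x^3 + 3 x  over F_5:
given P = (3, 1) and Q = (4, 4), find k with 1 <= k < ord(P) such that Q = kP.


Enumerate multiples of P until we hit Q = (4, 4):
  1P = (3, 1)
  2P = (4, 4)
Match found at i = 2.

k = 2


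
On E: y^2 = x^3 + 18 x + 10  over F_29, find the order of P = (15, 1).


Compute successive multiples of P until we hit O:
  1P = (15, 1)
  2P = (23, 11)
  3P = (27, 13)
  4P = (17, 26)
  5P = (1, 0)
  6P = (17, 3)
  7P = (27, 16)
  8P = (23, 18)
  ... (continuing to 10P)
  10P = O

ord(P) = 10


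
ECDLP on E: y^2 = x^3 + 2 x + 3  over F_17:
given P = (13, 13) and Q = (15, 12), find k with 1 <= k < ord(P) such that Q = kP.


Enumerate multiples of P until we hit Q = (15, 12):
  1P = (13, 13)
  2P = (12, 2)
  3P = (11, 9)
  4P = (14, 2)
  5P = (9, 11)
  6P = (8, 15)
  7P = (5, 11)
  8P = (15, 12)
Match found at i = 8.

k = 8


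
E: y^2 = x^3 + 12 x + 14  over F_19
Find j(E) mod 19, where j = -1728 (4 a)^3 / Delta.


Delta = -16(4 a^3 + 27 b^2) mod 19 = 18
-1728 * (4 a)^3 = -1728 * (4*12)^3 mod 19 = 12
j = 12 * 18^(-1) mod 19 = 7

j = 7 (mod 19)


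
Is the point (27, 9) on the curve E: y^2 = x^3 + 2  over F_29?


Check whether y^2 = x^3 + 0 x + 2 (mod 29) for (x, y) = (27, 9).
LHS: y^2 = 9^2 mod 29 = 23
RHS: x^3 + 0 x + 2 = 27^3 + 0*27 + 2 mod 29 = 23
LHS = RHS

Yes, on the curve


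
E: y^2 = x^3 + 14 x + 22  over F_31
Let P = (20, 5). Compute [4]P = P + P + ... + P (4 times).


k = 4 = 100_2 (binary, LSB first: 001)
Double-and-add from P = (20, 5):
  bit 0 = 0: acc unchanged = O
  bit 1 = 0: acc unchanged = O
  bit 2 = 1: acc = O + (9, 3) = (9, 3)

4P = (9, 3)


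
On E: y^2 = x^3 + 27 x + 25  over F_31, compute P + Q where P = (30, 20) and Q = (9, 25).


P != Q, so use the chord formula.
s = (y2 - y1) / (x2 - x1) = (5) / (10) mod 31 = 16
x3 = s^2 - x1 - x2 mod 31 = 16^2 - 30 - 9 = 0
y3 = s (x1 - x3) - y1 mod 31 = 16 * (30 - 0) - 20 = 26

P + Q = (0, 26)


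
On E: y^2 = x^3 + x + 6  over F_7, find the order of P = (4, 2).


Compute successive multiples of P until we hit O:
  1P = (4, 2)
  2P = (6, 5)
  3P = (1, 6)
  4P = (3, 6)
  5P = (2, 4)
  6P = (2, 3)
  7P = (3, 1)
  8P = (1, 1)
  ... (continuing to 11P)
  11P = O

ord(P) = 11


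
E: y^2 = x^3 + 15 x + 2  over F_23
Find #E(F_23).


For each x in F_23, count y with y^2 = x^3 + 15 x + 2 mod 23:
  x = 0: RHS = 2, y in [5, 18]  -> 2 point(s)
  x = 1: RHS = 18, y in [8, 15]  -> 2 point(s)
  x = 5: RHS = 18, y in [8, 15]  -> 2 point(s)
  x = 6: RHS = 9, y in [3, 20]  -> 2 point(s)
  x = 7: RHS = 13, y in [6, 17]  -> 2 point(s)
  x = 8: RHS = 13, y in [6, 17]  -> 2 point(s)
  x = 10: RHS = 2, y in [5, 18]  -> 2 point(s)
  x = 11: RHS = 3, y in [7, 16]  -> 2 point(s)
  x = 12: RHS = 1, y in [1, 22]  -> 2 point(s)
  x = 13: RHS = 2, y in [5, 18]  -> 2 point(s)
  x = 14: RHS = 12, y in [9, 14]  -> 2 point(s)
  x = 17: RHS = 18, y in [8, 15]  -> 2 point(s)
  x = 18: RHS = 9, y in [3, 20]  -> 2 point(s)
  x = 19: RHS = 16, y in [4, 19]  -> 2 point(s)
  x = 22: RHS = 9, y in [3, 20]  -> 2 point(s)
Affine points: 30. Add the point at infinity: total = 31.

#E(F_23) = 31


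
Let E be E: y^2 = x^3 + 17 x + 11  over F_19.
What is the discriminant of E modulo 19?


4 a^3 + 27 b^2 = 4*17^3 + 27*11^2 = 19652 + 3267 = 22919
Delta = -16 * (22919) = -366704
Delta mod 19 = 15

Delta = 15 (mod 19)


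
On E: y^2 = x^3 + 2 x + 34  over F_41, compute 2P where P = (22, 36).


Doubling: s = (3 x1^2 + a) / (2 y1)
s = (3*22^2 + 2) / (2*36) mod 41 = 35
x3 = s^2 - 2 x1 mod 41 = 35^2 - 2*22 = 33
y3 = s (x1 - x3) - y1 mod 41 = 35 * (22 - 33) - 36 = 30

2P = (33, 30)


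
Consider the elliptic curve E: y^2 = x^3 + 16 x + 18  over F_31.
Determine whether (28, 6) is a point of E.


Check whether y^2 = x^3 + 16 x + 18 (mod 31) for (x, y) = (28, 6).
LHS: y^2 = 6^2 mod 31 = 5
RHS: x^3 + 16 x + 18 = 28^3 + 16*28 + 18 mod 31 = 5
LHS = RHS

Yes, on the curve


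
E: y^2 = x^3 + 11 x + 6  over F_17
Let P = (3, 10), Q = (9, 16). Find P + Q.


P != Q, so use the chord formula.
s = (y2 - y1) / (x2 - x1) = (6) / (6) mod 17 = 1
x3 = s^2 - x1 - x2 mod 17 = 1^2 - 3 - 9 = 6
y3 = s (x1 - x3) - y1 mod 17 = 1 * (3 - 6) - 10 = 4

P + Q = (6, 4)


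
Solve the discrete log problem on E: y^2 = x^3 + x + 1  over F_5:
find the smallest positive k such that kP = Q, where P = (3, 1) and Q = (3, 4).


Enumerate multiples of P until we hit Q = (3, 4):
  1P = (3, 1)
  2P = (0, 1)
  3P = (2, 4)
  4P = (4, 2)
  5P = (4, 3)
  6P = (2, 1)
  7P = (0, 4)
  8P = (3, 4)
Match found at i = 8.

k = 8


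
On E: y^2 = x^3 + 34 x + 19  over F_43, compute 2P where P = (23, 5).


Doubling: s = (3 x1^2 + a) / (2 y1)
s = (3*23^2 + 34) / (2*5) mod 43 = 3
x3 = s^2 - 2 x1 mod 43 = 3^2 - 2*23 = 6
y3 = s (x1 - x3) - y1 mod 43 = 3 * (23 - 6) - 5 = 3

2P = (6, 3)


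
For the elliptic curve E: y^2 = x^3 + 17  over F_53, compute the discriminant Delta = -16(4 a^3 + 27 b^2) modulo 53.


4 a^3 + 27 b^2 = 4*0^3 + 27*17^2 = 0 + 7803 = 7803
Delta = -16 * (7803) = -124848
Delta mod 53 = 20

Delta = 20 (mod 53)


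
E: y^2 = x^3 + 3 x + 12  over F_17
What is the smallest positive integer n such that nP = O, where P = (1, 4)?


Compute successive multiples of P until we hit O:
  1P = (1, 4)
  2P = (6, 5)
  3P = (8, 15)
  4P = (7, 6)
  5P = (11, 4)
  6P = (5, 13)
  7P = (15, 7)
  8P = (2, 14)
  ... (continuing to 23P)
  23P = O

ord(P) = 23


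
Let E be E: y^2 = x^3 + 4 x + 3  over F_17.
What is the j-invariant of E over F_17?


Delta = -16(4 a^3 + 27 b^2) mod 17 = 6
-1728 * (4 a)^3 = -1728 * (4*4)^3 mod 17 = 11
j = 11 * 6^(-1) mod 17 = 16

j = 16 (mod 17)


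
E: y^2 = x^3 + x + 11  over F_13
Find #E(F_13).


For each x in F_13, count y with y^2 = x^3 + 1 x + 11 mod 13:
  x = 1: RHS = 0, y in [0]  -> 1 point(s)
  x = 4: RHS = 1, y in [1, 12]  -> 2 point(s)
  x = 6: RHS = 12, y in [5, 8]  -> 2 point(s)
  x = 7: RHS = 10, y in [6, 7]  -> 2 point(s)
  x = 11: RHS = 1, y in [1, 12]  -> 2 point(s)
  x = 12: RHS = 9, y in [3, 10]  -> 2 point(s)
Affine points: 11. Add the point at infinity: total = 12.

#E(F_13) = 12


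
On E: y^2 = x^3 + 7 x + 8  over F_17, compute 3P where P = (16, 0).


k = 3 = 11_2 (binary, LSB first: 11)
Double-and-add from P = (16, 0):
  bit 0 = 1: acc = O + (16, 0) = (16, 0)
  bit 1 = 1: acc = (16, 0) + O = (16, 0)

3P = (16, 0)


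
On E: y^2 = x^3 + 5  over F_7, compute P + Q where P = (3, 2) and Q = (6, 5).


P != Q, so use the chord formula.
s = (y2 - y1) / (x2 - x1) = (3) / (3) mod 7 = 1
x3 = s^2 - x1 - x2 mod 7 = 1^2 - 3 - 6 = 6
y3 = s (x1 - x3) - y1 mod 7 = 1 * (3 - 6) - 2 = 2

P + Q = (6, 2)


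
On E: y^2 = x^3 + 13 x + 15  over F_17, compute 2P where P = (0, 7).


Doubling: s = (3 x1^2 + a) / (2 y1)
s = (3*0^2 + 13) / (2*7) mod 17 = 7
x3 = s^2 - 2 x1 mod 17 = 7^2 - 2*0 = 15
y3 = s (x1 - x3) - y1 mod 17 = 7 * (0 - 15) - 7 = 7

2P = (15, 7)


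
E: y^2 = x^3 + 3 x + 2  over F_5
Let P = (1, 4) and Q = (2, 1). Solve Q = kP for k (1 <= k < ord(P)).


Enumerate multiples of P until we hit Q = (2, 1):
  1P = (1, 4)
  2P = (2, 4)
  3P = (2, 1)
Match found at i = 3.

k = 3


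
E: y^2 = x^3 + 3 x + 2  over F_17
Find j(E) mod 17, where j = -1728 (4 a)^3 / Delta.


Delta = -16(4 a^3 + 27 b^2) mod 17 = 12
-1728 * (4 a)^3 = -1728 * (4*3)^3 mod 17 = 15
j = 15 * 12^(-1) mod 17 = 14

j = 14 (mod 17)


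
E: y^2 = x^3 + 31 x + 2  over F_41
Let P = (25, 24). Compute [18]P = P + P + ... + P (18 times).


k = 18 = 10010_2 (binary, LSB first: 01001)
Double-and-add from P = (25, 24):
  bit 0 = 0: acc unchanged = O
  bit 1 = 1: acc = O + (0, 24) = (0, 24)
  bit 2 = 0: acc unchanged = (0, 24)
  bit 3 = 0: acc unchanged = (0, 24)
  bit 4 = 1: acc = (0, 24) + (31, 39) = (2, 20)

18P = (2, 20)


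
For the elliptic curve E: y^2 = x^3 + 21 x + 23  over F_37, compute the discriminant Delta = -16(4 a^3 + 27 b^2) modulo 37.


4 a^3 + 27 b^2 = 4*21^3 + 27*23^2 = 37044 + 14283 = 51327
Delta = -16 * (51327) = -821232
Delta mod 37 = 20

Delta = 20 (mod 37)


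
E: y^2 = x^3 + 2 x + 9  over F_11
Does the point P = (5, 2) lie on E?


Check whether y^2 = x^3 + 2 x + 9 (mod 11) for (x, y) = (5, 2).
LHS: y^2 = 2^2 mod 11 = 4
RHS: x^3 + 2 x + 9 = 5^3 + 2*5 + 9 mod 11 = 1
LHS != RHS

No, not on the curve


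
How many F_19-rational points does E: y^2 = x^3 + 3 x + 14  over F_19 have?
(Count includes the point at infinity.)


For each x in F_19, count y with y^2 = x^3 + 3 x + 14 mod 19:
  x = 2: RHS = 9, y in [3, 16]  -> 2 point(s)
  x = 6: RHS = 1, y in [1, 18]  -> 2 point(s)
  x = 7: RHS = 17, y in [6, 13]  -> 2 point(s)
  x = 12: RHS = 11, y in [7, 12]  -> 2 point(s)
  x = 14: RHS = 7, y in [8, 11]  -> 2 point(s)
  x = 16: RHS = 16, y in [4, 15]  -> 2 point(s)
  x = 17: RHS = 0, y in [0]  -> 1 point(s)
Affine points: 13. Add the point at infinity: total = 14.

#E(F_19) = 14


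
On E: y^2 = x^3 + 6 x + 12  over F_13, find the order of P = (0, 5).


Compute successive multiples of P until we hit O:
  1P = (0, 5)
  2P = (4, 3)
  3P = (6, 11)
  4P = (8, 0)
  5P = (6, 2)
  6P = (4, 10)
  7P = (0, 8)
  8P = O

ord(P) = 8


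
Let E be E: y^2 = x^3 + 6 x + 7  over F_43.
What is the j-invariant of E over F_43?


Delta = -16(4 a^3 + 27 b^2) mod 43 = 10
-1728 * (4 a)^3 = -1728 * (4*6)^3 mod 43 = 4
j = 4 * 10^(-1) mod 43 = 9

j = 9 (mod 43)


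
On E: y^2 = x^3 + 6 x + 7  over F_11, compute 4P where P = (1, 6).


k = 4 = 100_2 (binary, LSB first: 001)
Double-and-add from P = (1, 6):
  bit 0 = 0: acc unchanged = O
  bit 1 = 0: acc unchanged = O
  bit 2 = 1: acc = O + (10, 0) = (10, 0)

4P = (10, 0)


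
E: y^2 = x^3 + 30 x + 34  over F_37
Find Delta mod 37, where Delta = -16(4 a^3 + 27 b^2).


4 a^3 + 27 b^2 = 4*30^3 + 27*34^2 = 108000 + 31212 = 139212
Delta = -16 * (139212) = -2227392
Delta mod 37 = 8

Delta = 8 (mod 37)


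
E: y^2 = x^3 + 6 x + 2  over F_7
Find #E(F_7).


For each x in F_7, count y with y^2 = x^3 + 6 x + 2 mod 7:
  x = 0: RHS = 2, y in [3, 4]  -> 2 point(s)
  x = 1: RHS = 2, y in [3, 4]  -> 2 point(s)
  x = 2: RHS = 1, y in [1, 6]  -> 2 point(s)
  x = 6: RHS = 2, y in [3, 4]  -> 2 point(s)
Affine points: 8. Add the point at infinity: total = 9.

#E(F_7) = 9


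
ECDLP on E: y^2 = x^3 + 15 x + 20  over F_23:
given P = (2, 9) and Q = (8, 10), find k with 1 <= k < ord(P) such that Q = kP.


Enumerate multiples of P until we hit Q = (8, 10):
  1P = (2, 9)
  2P = (4, 11)
  3P = (18, 21)
  4P = (5, 6)
  5P = (17, 6)
  6P = (16, 3)
  7P = (8, 10)
Match found at i = 7.

k = 7


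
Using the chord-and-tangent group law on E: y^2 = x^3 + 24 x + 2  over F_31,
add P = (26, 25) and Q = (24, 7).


P != Q, so use the chord formula.
s = (y2 - y1) / (x2 - x1) = (13) / (29) mod 31 = 9
x3 = s^2 - x1 - x2 mod 31 = 9^2 - 26 - 24 = 0
y3 = s (x1 - x3) - y1 mod 31 = 9 * (26 - 0) - 25 = 23

P + Q = (0, 23)


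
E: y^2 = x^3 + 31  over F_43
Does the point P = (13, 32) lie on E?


Check whether y^2 = x^3 + 0 x + 31 (mod 43) for (x, y) = (13, 32).
LHS: y^2 = 32^2 mod 43 = 35
RHS: x^3 + 0 x + 31 = 13^3 + 0*13 + 31 mod 43 = 35
LHS = RHS

Yes, on the curve


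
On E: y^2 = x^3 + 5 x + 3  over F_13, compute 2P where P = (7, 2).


Doubling: s = (3 x1^2 + a) / (2 y1)
s = (3*7^2 + 5) / (2*2) mod 13 = 12
x3 = s^2 - 2 x1 mod 13 = 12^2 - 2*7 = 0
y3 = s (x1 - x3) - y1 mod 13 = 12 * (7 - 0) - 2 = 4

2P = (0, 4)


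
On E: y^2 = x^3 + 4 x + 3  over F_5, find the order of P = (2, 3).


Compute successive multiples of P until we hit O:
  1P = (2, 3)
  2P = (2, 2)
  3P = O

ord(P) = 3


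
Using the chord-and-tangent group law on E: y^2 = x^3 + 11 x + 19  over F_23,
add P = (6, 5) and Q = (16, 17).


P != Q, so use the chord formula.
s = (y2 - y1) / (x2 - x1) = (12) / (10) mod 23 = 15
x3 = s^2 - x1 - x2 mod 23 = 15^2 - 6 - 16 = 19
y3 = s (x1 - x3) - y1 mod 23 = 15 * (6 - 19) - 5 = 7

P + Q = (19, 7)


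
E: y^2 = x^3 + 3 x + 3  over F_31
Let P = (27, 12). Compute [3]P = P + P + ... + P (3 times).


k = 3 = 11_2 (binary, LSB first: 11)
Double-and-add from P = (27, 12):
  bit 0 = 1: acc = O + (27, 12) = (27, 12)
  bit 1 = 1: acc = (27, 12) + (13, 10) = (10, 17)

3P = (10, 17)


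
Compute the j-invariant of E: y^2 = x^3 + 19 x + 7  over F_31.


Delta = -16(4 a^3 + 27 b^2) mod 31 = 20
-1728 * (4 a)^3 = -1728 * (4*19)^3 mod 31 = 4
j = 4 * 20^(-1) mod 31 = 25

j = 25 (mod 31)


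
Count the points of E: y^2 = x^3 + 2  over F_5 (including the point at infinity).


For each x in F_5, count y with y^2 = x^3 + 0 x + 2 mod 5:
  x = 2: RHS = 0, y in [0]  -> 1 point(s)
  x = 3: RHS = 4, y in [2, 3]  -> 2 point(s)
  x = 4: RHS = 1, y in [1, 4]  -> 2 point(s)
Affine points: 5. Add the point at infinity: total = 6.

#E(F_5) = 6


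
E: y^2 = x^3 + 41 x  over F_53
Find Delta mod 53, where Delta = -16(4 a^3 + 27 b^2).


4 a^3 + 27 b^2 = 4*41^3 + 27*0^2 = 275684 + 0 = 275684
Delta = -16 * (275684) = -4410944
Delta mod 53 = 34

Delta = 34 (mod 53)


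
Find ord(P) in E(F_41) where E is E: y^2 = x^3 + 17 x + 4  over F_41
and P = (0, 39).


Compute successive multiples of P until we hit O:
  1P = (0, 39)
  2P = (36, 32)
  3P = (25, 8)
  4P = (26, 8)
  5P = (20, 29)
  6P = (11, 28)
  7P = (31, 33)
  8P = (12, 3)
  ... (continuing to 42P)
  42P = O

ord(P) = 42


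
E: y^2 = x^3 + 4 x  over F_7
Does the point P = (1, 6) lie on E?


Check whether y^2 = x^3 + 4 x + 0 (mod 7) for (x, y) = (1, 6).
LHS: y^2 = 6^2 mod 7 = 1
RHS: x^3 + 4 x + 0 = 1^3 + 4*1 + 0 mod 7 = 5
LHS != RHS

No, not on the curve


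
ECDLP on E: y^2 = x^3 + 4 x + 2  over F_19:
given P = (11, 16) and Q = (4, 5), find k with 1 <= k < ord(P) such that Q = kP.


Enumerate multiples of P until we hit Q = (4, 5):
  1P = (11, 16)
  2P = (17, 9)
  3P = (14, 16)
  4P = (13, 3)
  5P = (4, 5)
Match found at i = 5.

k = 5


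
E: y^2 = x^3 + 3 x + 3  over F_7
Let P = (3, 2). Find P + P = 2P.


Doubling: s = (3 x1^2 + a) / (2 y1)
s = (3*3^2 + 3) / (2*2) mod 7 = 4
x3 = s^2 - 2 x1 mod 7 = 4^2 - 2*3 = 3
y3 = s (x1 - x3) - y1 mod 7 = 4 * (3 - 3) - 2 = 5

2P = (3, 5)


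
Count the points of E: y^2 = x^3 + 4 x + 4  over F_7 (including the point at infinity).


For each x in F_7, count y with y^2 = x^3 + 4 x + 4 mod 7:
  x = 0: RHS = 4, y in [2, 5]  -> 2 point(s)
  x = 1: RHS = 2, y in [3, 4]  -> 2 point(s)
  x = 3: RHS = 1, y in [1, 6]  -> 2 point(s)
  x = 4: RHS = 0, y in [0]  -> 1 point(s)
  x = 5: RHS = 2, y in [3, 4]  -> 2 point(s)
Affine points: 9. Add the point at infinity: total = 10.

#E(F_7) = 10


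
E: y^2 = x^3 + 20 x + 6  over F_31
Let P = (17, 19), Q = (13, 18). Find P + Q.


P != Q, so use the chord formula.
s = (y2 - y1) / (x2 - x1) = (30) / (27) mod 31 = 8
x3 = s^2 - x1 - x2 mod 31 = 8^2 - 17 - 13 = 3
y3 = s (x1 - x3) - y1 mod 31 = 8 * (17 - 3) - 19 = 0

P + Q = (3, 0)


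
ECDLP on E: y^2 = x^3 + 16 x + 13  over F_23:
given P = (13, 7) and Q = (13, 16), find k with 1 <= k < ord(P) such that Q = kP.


Enumerate multiples of P until we hit Q = (13, 16):
  1P = (13, 7)
  2P = (0, 17)
  3P = (11, 18)
  4P = (12, 22)
  5P = (16, 15)
  6P = (19, 0)
  7P = (16, 8)
  8P = (12, 1)
  9P = (11, 5)
  10P = (0, 6)
  11P = (13, 16)
Match found at i = 11.

k = 11


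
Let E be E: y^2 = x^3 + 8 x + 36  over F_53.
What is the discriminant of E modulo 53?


4 a^3 + 27 b^2 = 4*8^3 + 27*36^2 = 2048 + 34992 = 37040
Delta = -16 * (37040) = -592640
Delta mod 53 = 6

Delta = 6 (mod 53)


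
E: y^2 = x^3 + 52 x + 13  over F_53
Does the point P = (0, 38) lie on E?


Check whether y^2 = x^3 + 52 x + 13 (mod 53) for (x, y) = (0, 38).
LHS: y^2 = 38^2 mod 53 = 13
RHS: x^3 + 52 x + 13 = 0^3 + 52*0 + 13 mod 53 = 13
LHS = RHS

Yes, on the curve


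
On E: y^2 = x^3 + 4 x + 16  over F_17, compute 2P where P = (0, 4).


Doubling: s = (3 x1^2 + a) / (2 y1)
s = (3*0^2 + 4) / (2*4) mod 17 = 9
x3 = s^2 - 2 x1 mod 17 = 9^2 - 2*0 = 13
y3 = s (x1 - x3) - y1 mod 17 = 9 * (0 - 13) - 4 = 15

2P = (13, 15)


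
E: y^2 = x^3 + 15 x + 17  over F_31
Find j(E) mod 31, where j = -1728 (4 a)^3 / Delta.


Delta = -16(4 a^3 + 27 b^2) mod 31 = 28
-1728 * (4 a)^3 = -1728 * (4*15)^3 mod 31 = 29
j = 29 * 28^(-1) mod 31 = 11

j = 11 (mod 31)


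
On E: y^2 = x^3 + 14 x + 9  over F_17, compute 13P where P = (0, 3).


k = 13 = 1101_2 (binary, LSB first: 1011)
Double-and-add from P = (0, 3):
  bit 0 = 1: acc = O + (0, 3) = (0, 3)
  bit 1 = 0: acc unchanged = (0, 3)
  bit 2 = 1: acc = (0, 3) + (7, 12) = (12, 1)
  bit 3 = 1: acc = (12, 1) + (5, 0) = (8, 2)

13P = (8, 2)


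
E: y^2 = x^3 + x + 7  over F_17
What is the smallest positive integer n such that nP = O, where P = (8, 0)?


Compute successive multiples of P until we hit O:
  1P = (8, 0)
  2P = O

ord(P) = 2


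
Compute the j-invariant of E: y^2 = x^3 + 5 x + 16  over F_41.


Delta = -16(4 a^3 + 27 b^2) mod 41 = 21
-1728 * (4 a)^3 = -1728 * (4*5)^3 mod 41 = 11
j = 11 * 21^(-1) mod 41 = 22

j = 22 (mod 41)


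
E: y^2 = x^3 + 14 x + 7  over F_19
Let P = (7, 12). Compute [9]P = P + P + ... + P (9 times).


k = 9 = 1001_2 (binary, LSB first: 1001)
Double-and-add from P = (7, 12):
  bit 0 = 1: acc = O + (7, 12) = (7, 12)
  bit 1 = 0: acc unchanged = (7, 12)
  bit 2 = 0: acc unchanged = (7, 12)
  bit 3 = 1: acc = (7, 12) + (8, 2) = (9, 8)

9P = (9, 8)


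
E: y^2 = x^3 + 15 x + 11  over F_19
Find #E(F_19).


For each x in F_19, count y with y^2 = x^3 + 15 x + 11 mod 19:
  x = 0: RHS = 11, y in [7, 12]  -> 2 point(s)
  x = 2: RHS = 11, y in [7, 12]  -> 2 point(s)
  x = 3: RHS = 7, y in [8, 11]  -> 2 point(s)
  x = 8: RHS = 16, y in [4, 15]  -> 2 point(s)
  x = 9: RHS = 1, y in [1, 18]  -> 2 point(s)
  x = 11: RHS = 6, y in [5, 14]  -> 2 point(s)
  x = 12: RHS = 0, y in [0]  -> 1 point(s)
  x = 13: RHS = 9, y in [3, 16]  -> 2 point(s)
  x = 14: RHS = 1, y in [1, 18]  -> 2 point(s)
  x = 15: RHS = 1, y in [1, 18]  -> 2 point(s)
  x = 17: RHS = 11, y in [7, 12]  -> 2 point(s)
Affine points: 21. Add the point at infinity: total = 22.

#E(F_19) = 22


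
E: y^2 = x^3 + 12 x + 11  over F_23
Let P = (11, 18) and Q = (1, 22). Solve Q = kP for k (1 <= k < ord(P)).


Enumerate multiples of P until we hit Q = (1, 22):
  1P = (11, 18)
  2P = (10, 2)
  3P = (5, 9)
  4P = (15, 22)
  5P = (21, 18)
  6P = (14, 5)
  7P = (4, 13)
  8P = (1, 22)
Match found at i = 8.

k = 8


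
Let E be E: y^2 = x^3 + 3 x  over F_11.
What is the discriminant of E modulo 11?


4 a^3 + 27 b^2 = 4*3^3 + 27*0^2 = 108 + 0 = 108
Delta = -16 * (108) = -1728
Delta mod 11 = 10

Delta = 10 (mod 11)


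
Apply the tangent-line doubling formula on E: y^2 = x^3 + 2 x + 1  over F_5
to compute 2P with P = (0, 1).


Doubling: s = (3 x1^2 + a) / (2 y1)
s = (3*0^2 + 2) / (2*1) mod 5 = 1
x3 = s^2 - 2 x1 mod 5 = 1^2 - 2*0 = 1
y3 = s (x1 - x3) - y1 mod 5 = 1 * (0 - 1) - 1 = 3

2P = (1, 3)


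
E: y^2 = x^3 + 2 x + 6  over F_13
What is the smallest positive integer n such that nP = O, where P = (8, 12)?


Compute successive multiples of P until we hit O:
  1P = (8, 12)
  2P = (7, 8)
  3P = (1, 3)
  4P = (3, 0)
  5P = (1, 10)
  6P = (7, 5)
  7P = (8, 1)
  8P = O

ord(P) = 8


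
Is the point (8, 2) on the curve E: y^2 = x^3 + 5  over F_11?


Check whether y^2 = x^3 + 0 x + 5 (mod 11) for (x, y) = (8, 2).
LHS: y^2 = 2^2 mod 11 = 4
RHS: x^3 + 0 x + 5 = 8^3 + 0*8 + 5 mod 11 = 0
LHS != RHS

No, not on the curve


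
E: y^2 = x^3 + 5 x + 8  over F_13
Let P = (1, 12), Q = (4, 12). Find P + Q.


P != Q, so use the chord formula.
s = (y2 - y1) / (x2 - x1) = (0) / (3) mod 13 = 0
x3 = s^2 - x1 - x2 mod 13 = 0^2 - 1 - 4 = 8
y3 = s (x1 - x3) - y1 mod 13 = 0 * (1 - 8) - 12 = 1

P + Q = (8, 1)


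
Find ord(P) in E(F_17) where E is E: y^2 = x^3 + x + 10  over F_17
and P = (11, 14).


Compute successive multiples of P until we hit O:
  1P = (11, 14)
  2P = (11, 3)
  3P = O

ord(P) = 3


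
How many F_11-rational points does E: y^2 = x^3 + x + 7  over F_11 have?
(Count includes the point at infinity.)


For each x in F_11, count y with y^2 = x^3 + 1 x + 7 mod 11:
  x = 1: RHS = 9, y in [3, 8]  -> 2 point(s)
  x = 3: RHS = 4, y in [2, 9]  -> 2 point(s)
  x = 4: RHS = 9, y in [3, 8]  -> 2 point(s)
  x = 5: RHS = 5, y in [4, 7]  -> 2 point(s)
  x = 6: RHS = 9, y in [3, 8]  -> 2 point(s)
  x = 7: RHS = 5, y in [4, 7]  -> 2 point(s)
  x = 10: RHS = 5, y in [4, 7]  -> 2 point(s)
Affine points: 14. Add the point at infinity: total = 15.

#E(F_11) = 15


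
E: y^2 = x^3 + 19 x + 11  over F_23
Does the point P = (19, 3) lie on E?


Check whether y^2 = x^3 + 19 x + 11 (mod 23) for (x, y) = (19, 3).
LHS: y^2 = 3^2 mod 23 = 9
RHS: x^3 + 19 x + 11 = 19^3 + 19*19 + 11 mod 23 = 9
LHS = RHS

Yes, on the curve


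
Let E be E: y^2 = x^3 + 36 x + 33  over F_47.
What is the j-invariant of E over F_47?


Delta = -16(4 a^3 + 27 b^2) mod 47 = 42
-1728 * (4 a)^3 = -1728 * (4*36)^3 mod 47 = 15
j = 15 * 42^(-1) mod 47 = 44

j = 44 (mod 47)


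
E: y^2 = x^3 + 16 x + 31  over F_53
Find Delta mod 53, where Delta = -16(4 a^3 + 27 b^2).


4 a^3 + 27 b^2 = 4*16^3 + 27*31^2 = 16384 + 25947 = 42331
Delta = -16 * (42331) = -677296
Delta mod 53 = 44

Delta = 44 (mod 53)


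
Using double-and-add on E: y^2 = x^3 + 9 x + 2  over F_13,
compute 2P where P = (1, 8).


k = 2 = 10_2 (binary, LSB first: 01)
Double-and-add from P = (1, 8):
  bit 0 = 0: acc unchanged = O
  bit 1 = 1: acc = O + (1, 5) = (1, 5)

2P = (1, 5)


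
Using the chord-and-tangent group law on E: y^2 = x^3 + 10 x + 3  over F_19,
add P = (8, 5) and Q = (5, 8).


P != Q, so use the chord formula.
s = (y2 - y1) / (x2 - x1) = (3) / (16) mod 19 = 18
x3 = s^2 - x1 - x2 mod 19 = 18^2 - 8 - 5 = 7
y3 = s (x1 - x3) - y1 mod 19 = 18 * (8 - 7) - 5 = 13

P + Q = (7, 13)


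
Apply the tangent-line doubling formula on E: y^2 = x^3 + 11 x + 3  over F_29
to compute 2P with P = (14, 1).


Doubling: s = (3 x1^2 + a) / (2 y1)
s = (3*14^2 + 11) / (2*1) mod 29 = 24
x3 = s^2 - 2 x1 mod 29 = 24^2 - 2*14 = 26
y3 = s (x1 - x3) - y1 mod 29 = 24 * (14 - 26) - 1 = 1

2P = (26, 1)


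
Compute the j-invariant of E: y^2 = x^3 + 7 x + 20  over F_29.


Delta = -16(4 a^3 + 27 b^2) mod 29 = 12
-1728 * (4 a)^3 = -1728 * (4*7)^3 mod 29 = 17
j = 17 * 12^(-1) mod 29 = 28

j = 28 (mod 29)


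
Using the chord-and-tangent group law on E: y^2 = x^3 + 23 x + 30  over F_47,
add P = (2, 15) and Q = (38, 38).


P != Q, so use the chord formula.
s = (y2 - y1) / (x2 - x1) = (23) / (36) mod 47 = 15
x3 = s^2 - x1 - x2 mod 47 = 15^2 - 2 - 38 = 44
y3 = s (x1 - x3) - y1 mod 47 = 15 * (2 - 44) - 15 = 13

P + Q = (44, 13)


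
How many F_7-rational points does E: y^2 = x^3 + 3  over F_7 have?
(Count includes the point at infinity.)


For each x in F_7, count y with y^2 = x^3 + 0 x + 3 mod 7:
  x = 1: RHS = 4, y in [2, 5]  -> 2 point(s)
  x = 2: RHS = 4, y in [2, 5]  -> 2 point(s)
  x = 3: RHS = 2, y in [3, 4]  -> 2 point(s)
  x = 4: RHS = 4, y in [2, 5]  -> 2 point(s)
  x = 5: RHS = 2, y in [3, 4]  -> 2 point(s)
  x = 6: RHS = 2, y in [3, 4]  -> 2 point(s)
Affine points: 12. Add the point at infinity: total = 13.

#E(F_7) = 13


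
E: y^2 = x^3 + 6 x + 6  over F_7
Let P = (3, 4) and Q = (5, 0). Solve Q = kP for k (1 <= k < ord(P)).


Enumerate multiples of P until we hit Q = (5, 0):
  1P = (3, 4)
  2P = (5, 0)
Match found at i = 2.

k = 2


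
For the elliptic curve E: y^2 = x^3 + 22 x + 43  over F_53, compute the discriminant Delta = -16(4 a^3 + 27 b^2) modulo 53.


4 a^3 + 27 b^2 = 4*22^3 + 27*43^2 = 42592 + 49923 = 92515
Delta = -16 * (92515) = -1480240
Delta mod 53 = 50

Delta = 50 (mod 53)


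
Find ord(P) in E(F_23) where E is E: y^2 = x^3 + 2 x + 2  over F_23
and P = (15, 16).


Compute successive multiples of P until we hit O:
  1P = (15, 16)
  2P = (9, 6)
  3P = (12, 12)
  4P = (8, 1)
  5P = (6, 0)
  6P = (8, 22)
  7P = (12, 11)
  8P = (9, 17)
  ... (continuing to 10P)
  10P = O

ord(P) = 10


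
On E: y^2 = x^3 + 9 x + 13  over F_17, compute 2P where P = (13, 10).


k = 2 = 10_2 (binary, LSB first: 01)
Double-and-add from P = (13, 10):
  bit 0 = 0: acc unchanged = O
  bit 1 = 1: acc = O + (12, 9) = (12, 9)

2P = (12, 9)


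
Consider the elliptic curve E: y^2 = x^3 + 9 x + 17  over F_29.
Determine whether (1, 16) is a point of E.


Check whether y^2 = x^3 + 9 x + 17 (mod 29) for (x, y) = (1, 16).
LHS: y^2 = 16^2 mod 29 = 24
RHS: x^3 + 9 x + 17 = 1^3 + 9*1 + 17 mod 29 = 27
LHS != RHS

No, not on the curve


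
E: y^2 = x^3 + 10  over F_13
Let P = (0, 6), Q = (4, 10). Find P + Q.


P != Q, so use the chord formula.
s = (y2 - y1) / (x2 - x1) = (4) / (4) mod 13 = 1
x3 = s^2 - x1 - x2 mod 13 = 1^2 - 0 - 4 = 10
y3 = s (x1 - x3) - y1 mod 13 = 1 * (0 - 10) - 6 = 10

P + Q = (10, 10)


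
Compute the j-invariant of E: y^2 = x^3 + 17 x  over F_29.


Delta = -16(4 a^3 + 27 b^2) mod 29 = 15
-1728 * (4 a)^3 = -1728 * (4*17)^3 mod 29 = 23
j = 23 * 15^(-1) mod 29 = 17

j = 17 (mod 29)


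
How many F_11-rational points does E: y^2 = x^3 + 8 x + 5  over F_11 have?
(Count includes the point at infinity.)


For each x in F_11, count y with y^2 = x^3 + 8 x + 5 mod 11:
  x = 0: RHS = 5, y in [4, 7]  -> 2 point(s)
  x = 1: RHS = 3, y in [5, 6]  -> 2 point(s)
  x = 3: RHS = 1, y in [1, 10]  -> 2 point(s)
  x = 5: RHS = 5, y in [4, 7]  -> 2 point(s)
  x = 6: RHS = 5, y in [4, 7]  -> 2 point(s)
  x = 8: RHS = 9, y in [3, 8]  -> 2 point(s)
  x = 9: RHS = 3, y in [5, 6]  -> 2 point(s)
Affine points: 14. Add the point at infinity: total = 15.

#E(F_11) = 15


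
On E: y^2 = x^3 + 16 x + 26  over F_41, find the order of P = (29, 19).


Compute successive multiples of P until we hit O:
  1P = (29, 19)
  2P = (25, 26)
  3P = (8, 16)
  4P = (40, 38)
  5P = (17, 39)
  6P = (16, 14)
  7P = (1, 17)
  8P = (20, 8)
  ... (continuing to 45P)
  45P = O

ord(P) = 45


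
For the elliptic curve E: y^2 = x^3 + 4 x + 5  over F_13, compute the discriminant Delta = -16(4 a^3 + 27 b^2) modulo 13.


4 a^3 + 27 b^2 = 4*4^3 + 27*5^2 = 256 + 675 = 931
Delta = -16 * (931) = -14896
Delta mod 13 = 2

Delta = 2 (mod 13)


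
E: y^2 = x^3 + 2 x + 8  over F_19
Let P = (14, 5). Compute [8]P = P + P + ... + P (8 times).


k = 8 = 1000_2 (binary, LSB first: 0001)
Double-and-add from P = (14, 5):
  bit 0 = 0: acc unchanged = O
  bit 1 = 0: acc unchanged = O
  bit 2 = 0: acc unchanged = O
  bit 3 = 1: acc = O + (14, 14) = (14, 14)

8P = (14, 14)


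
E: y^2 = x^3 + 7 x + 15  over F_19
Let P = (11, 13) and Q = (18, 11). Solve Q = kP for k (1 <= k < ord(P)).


Enumerate multiples of P until we hit Q = (18, 11):
  1P = (11, 13)
  2P = (13, 17)
  3P = (18, 11)
Match found at i = 3.

k = 3


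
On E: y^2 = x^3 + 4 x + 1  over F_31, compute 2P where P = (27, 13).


Doubling: s = (3 x1^2 + a) / (2 y1)
s = (3*27^2 + 4) / (2*13) mod 31 = 2
x3 = s^2 - 2 x1 mod 31 = 2^2 - 2*27 = 12
y3 = s (x1 - x3) - y1 mod 31 = 2 * (27 - 12) - 13 = 17

2P = (12, 17)


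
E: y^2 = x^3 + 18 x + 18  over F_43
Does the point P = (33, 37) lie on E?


Check whether y^2 = x^3 + 18 x + 18 (mod 43) for (x, y) = (33, 37).
LHS: y^2 = 37^2 mod 43 = 36
RHS: x^3 + 18 x + 18 = 33^3 + 18*33 + 18 mod 43 = 42
LHS != RHS

No, not on the curve


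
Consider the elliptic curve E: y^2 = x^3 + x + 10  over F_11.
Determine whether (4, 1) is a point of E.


Check whether y^2 = x^3 + 1 x + 10 (mod 11) for (x, y) = (4, 1).
LHS: y^2 = 1^2 mod 11 = 1
RHS: x^3 + 1 x + 10 = 4^3 + 1*4 + 10 mod 11 = 1
LHS = RHS

Yes, on the curve


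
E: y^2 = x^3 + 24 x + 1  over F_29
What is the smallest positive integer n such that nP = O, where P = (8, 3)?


Compute successive multiples of P until we hit O:
  1P = (8, 3)
  2P = (4, 25)
  3P = (11, 28)
  4P = (15, 16)
  5P = (13, 25)
  6P = (3, 19)
  7P = (12, 4)
  8P = (0, 28)
  ... (continuing to 33P)
  33P = O

ord(P) = 33


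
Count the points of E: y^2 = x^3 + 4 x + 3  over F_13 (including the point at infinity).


For each x in F_13, count y with y^2 = x^3 + 4 x + 3 mod 13:
  x = 0: RHS = 3, y in [4, 9]  -> 2 point(s)
  x = 3: RHS = 3, y in [4, 9]  -> 2 point(s)
  x = 6: RHS = 9, y in [3, 10]  -> 2 point(s)
  x = 7: RHS = 10, y in [6, 7]  -> 2 point(s)
  x = 8: RHS = 1, y in [1, 12]  -> 2 point(s)
  x = 9: RHS = 1, y in [1, 12]  -> 2 point(s)
  x = 10: RHS = 3, y in [4, 9]  -> 2 point(s)
  x = 11: RHS = 0, y in [0]  -> 1 point(s)
Affine points: 15. Add the point at infinity: total = 16.

#E(F_13) = 16


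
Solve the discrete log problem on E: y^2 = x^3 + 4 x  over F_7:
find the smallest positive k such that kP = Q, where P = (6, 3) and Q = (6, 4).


Enumerate multiples of P until we hit Q = (6, 4):
  1P = (6, 3)
  2P = (2, 4)
  3P = (3, 5)
  4P = (0, 0)
  5P = (3, 2)
  6P = (2, 3)
  7P = (6, 4)
Match found at i = 7.

k = 7


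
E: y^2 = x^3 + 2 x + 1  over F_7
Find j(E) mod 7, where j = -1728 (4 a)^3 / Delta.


Delta = -16(4 a^3 + 27 b^2) mod 7 = 1
-1728 * (4 a)^3 = -1728 * (4*2)^3 mod 7 = 1
j = 1 * 1^(-1) mod 7 = 1

j = 1 (mod 7)


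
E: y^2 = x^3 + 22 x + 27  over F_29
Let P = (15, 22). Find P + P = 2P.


Doubling: s = (3 x1^2 + a) / (2 y1)
s = (3*15^2 + 22) / (2*22) mod 29 = 2
x3 = s^2 - 2 x1 mod 29 = 2^2 - 2*15 = 3
y3 = s (x1 - x3) - y1 mod 29 = 2 * (15 - 3) - 22 = 2

2P = (3, 2)


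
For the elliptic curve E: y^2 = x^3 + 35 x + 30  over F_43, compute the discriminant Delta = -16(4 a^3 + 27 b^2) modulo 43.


4 a^3 + 27 b^2 = 4*35^3 + 27*30^2 = 171500 + 24300 = 195800
Delta = -16 * (195800) = -3132800
Delta mod 43 = 8

Delta = 8 (mod 43)


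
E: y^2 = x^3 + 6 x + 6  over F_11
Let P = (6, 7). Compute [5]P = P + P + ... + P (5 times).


k = 5 = 101_2 (binary, LSB first: 101)
Double-and-add from P = (6, 7):
  bit 0 = 1: acc = O + (6, 7) = (6, 7)
  bit 1 = 0: acc unchanged = (6, 7)
  bit 2 = 1: acc = (6, 7) + (8, 4) = (2, 9)

5P = (2, 9)


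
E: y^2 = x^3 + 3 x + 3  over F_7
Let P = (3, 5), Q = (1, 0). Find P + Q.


P != Q, so use the chord formula.
s = (y2 - y1) / (x2 - x1) = (2) / (5) mod 7 = 6
x3 = s^2 - x1 - x2 mod 7 = 6^2 - 3 - 1 = 4
y3 = s (x1 - x3) - y1 mod 7 = 6 * (3 - 4) - 5 = 3

P + Q = (4, 3)


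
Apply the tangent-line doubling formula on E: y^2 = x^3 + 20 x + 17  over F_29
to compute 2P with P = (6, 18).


Doubling: s = (3 x1^2 + a) / (2 y1)
s = (3*6^2 + 20) / (2*18) mod 29 = 10
x3 = s^2 - 2 x1 mod 29 = 10^2 - 2*6 = 1
y3 = s (x1 - x3) - y1 mod 29 = 10 * (6 - 1) - 18 = 3

2P = (1, 3)


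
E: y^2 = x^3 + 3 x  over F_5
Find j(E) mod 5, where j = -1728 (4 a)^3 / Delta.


Delta = -16(4 a^3 + 27 b^2) mod 5 = 2
-1728 * (4 a)^3 = -1728 * (4*3)^3 mod 5 = 1
j = 1 * 2^(-1) mod 5 = 3

j = 3 (mod 5)


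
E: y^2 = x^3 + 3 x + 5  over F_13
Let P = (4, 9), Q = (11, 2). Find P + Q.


P != Q, so use the chord formula.
s = (y2 - y1) / (x2 - x1) = (6) / (7) mod 13 = 12
x3 = s^2 - x1 - x2 mod 13 = 12^2 - 4 - 11 = 12
y3 = s (x1 - x3) - y1 mod 13 = 12 * (4 - 12) - 9 = 12

P + Q = (12, 12)


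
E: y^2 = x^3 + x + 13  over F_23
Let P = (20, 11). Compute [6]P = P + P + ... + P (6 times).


k = 6 = 110_2 (binary, LSB first: 011)
Double-and-add from P = (20, 11):
  bit 0 = 0: acc unchanged = O
  bit 1 = 1: acc = O + (8, 21) = (8, 21)
  bit 2 = 1: acc = (8, 21) + (2, 0) = (8, 2)

6P = (8, 2)


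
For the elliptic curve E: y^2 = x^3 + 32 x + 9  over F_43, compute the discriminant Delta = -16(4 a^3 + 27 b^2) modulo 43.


4 a^3 + 27 b^2 = 4*32^3 + 27*9^2 = 131072 + 2187 = 133259
Delta = -16 * (133259) = -2132144
Delta mod 43 = 11

Delta = 11 (mod 43)


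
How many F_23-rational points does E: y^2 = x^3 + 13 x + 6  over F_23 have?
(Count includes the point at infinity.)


For each x in F_23, count y with y^2 = x^3 + 13 x + 6 mod 23:
  x = 0: RHS = 6, y in [11, 12]  -> 2 point(s)
  x = 3: RHS = 3, y in [7, 16]  -> 2 point(s)
  x = 5: RHS = 12, y in [9, 14]  -> 2 point(s)
  x = 6: RHS = 1, y in [1, 22]  -> 2 point(s)
  x = 7: RHS = 3, y in [7, 16]  -> 2 point(s)
  x = 8: RHS = 1, y in [1, 22]  -> 2 point(s)
  x = 9: RHS = 1, y in [1, 22]  -> 2 point(s)
  x = 10: RHS = 9, y in [3, 20]  -> 2 point(s)
  x = 11: RHS = 8, y in [10, 13]  -> 2 point(s)
  x = 12: RHS = 4, y in [2, 21]  -> 2 point(s)
  x = 13: RHS = 3, y in [7, 16]  -> 2 point(s)
  x = 16: RHS = 9, y in [3, 20]  -> 2 point(s)
  x = 18: RHS = 0, y in [0]  -> 1 point(s)
  x = 20: RHS = 9, y in [3, 20]  -> 2 point(s)
  x = 21: RHS = 18, y in [8, 15]  -> 2 point(s)
Affine points: 29. Add the point at infinity: total = 30.

#E(F_23) = 30


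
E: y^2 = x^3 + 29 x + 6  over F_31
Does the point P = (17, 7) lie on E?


Check whether y^2 = x^3 + 29 x + 6 (mod 31) for (x, y) = (17, 7).
LHS: y^2 = 7^2 mod 31 = 18
RHS: x^3 + 29 x + 6 = 17^3 + 29*17 + 6 mod 31 = 18
LHS = RHS

Yes, on the curve


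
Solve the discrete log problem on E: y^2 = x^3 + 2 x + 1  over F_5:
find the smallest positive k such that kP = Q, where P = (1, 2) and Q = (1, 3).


Enumerate multiples of P until we hit Q = (1, 3):
  1P = (1, 2)
  2P = (3, 3)
  3P = (0, 1)
  4P = (0, 4)
  5P = (3, 2)
  6P = (1, 3)
Match found at i = 6.

k = 6


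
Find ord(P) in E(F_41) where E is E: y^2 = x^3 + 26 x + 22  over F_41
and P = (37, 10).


Compute successive multiples of P until we hit O:
  1P = (37, 10)
  2P = (18, 7)
  3P = (31, 19)
  4P = (6, 5)
  5P = (29, 27)
  6P = (25, 26)
  7P = (40, 35)
  8P = (38, 9)
  ... (continuing to 42P)
  42P = O

ord(P) = 42


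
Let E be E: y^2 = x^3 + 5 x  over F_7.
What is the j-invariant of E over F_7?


Delta = -16(4 a^3 + 27 b^2) mod 7 = 1
-1728 * (4 a)^3 = -1728 * (4*5)^3 mod 7 = 6
j = 6 * 1^(-1) mod 7 = 6

j = 6 (mod 7)


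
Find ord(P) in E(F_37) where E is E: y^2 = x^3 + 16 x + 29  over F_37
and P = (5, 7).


Compute successive multiples of P until we hit O:
  1P = (5, 7)
  2P = (23, 24)
  3P = (18, 28)
  4P = (35, 10)
  5P = (7, 15)
  6P = (4, 34)
  7P = (17, 21)
  8P = (3, 20)
  ... (continuing to 20P)
  20P = O

ord(P) = 20


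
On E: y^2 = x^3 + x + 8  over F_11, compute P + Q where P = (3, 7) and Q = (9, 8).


P != Q, so use the chord formula.
s = (y2 - y1) / (x2 - x1) = (1) / (6) mod 11 = 2
x3 = s^2 - x1 - x2 mod 11 = 2^2 - 3 - 9 = 3
y3 = s (x1 - x3) - y1 mod 11 = 2 * (3 - 3) - 7 = 4

P + Q = (3, 4)


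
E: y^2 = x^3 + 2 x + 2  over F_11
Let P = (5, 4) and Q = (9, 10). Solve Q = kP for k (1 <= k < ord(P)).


Enumerate multiples of P until we hit Q = (9, 10):
  1P = (5, 4)
  2P = (1, 7)
  3P = (9, 10)
Match found at i = 3.

k = 3


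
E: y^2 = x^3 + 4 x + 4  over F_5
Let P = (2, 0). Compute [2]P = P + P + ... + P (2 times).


k = 2 = 10_2 (binary, LSB first: 01)
Double-and-add from P = (2, 0):
  bit 0 = 0: acc unchanged = O
  bit 1 = 1: acc = O + O = O

2P = O
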